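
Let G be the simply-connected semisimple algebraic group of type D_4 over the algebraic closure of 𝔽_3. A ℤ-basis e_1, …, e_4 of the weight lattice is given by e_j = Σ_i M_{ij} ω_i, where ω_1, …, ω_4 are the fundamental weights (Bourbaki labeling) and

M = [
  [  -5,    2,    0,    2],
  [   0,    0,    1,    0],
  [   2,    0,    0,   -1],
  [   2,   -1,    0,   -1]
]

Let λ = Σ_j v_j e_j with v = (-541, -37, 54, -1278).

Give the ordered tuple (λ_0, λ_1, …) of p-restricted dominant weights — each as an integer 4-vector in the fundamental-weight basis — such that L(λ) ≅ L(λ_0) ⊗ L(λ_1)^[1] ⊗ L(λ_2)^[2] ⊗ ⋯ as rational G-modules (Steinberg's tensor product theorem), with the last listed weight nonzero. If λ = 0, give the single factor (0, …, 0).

Change of basis e → ω: c = M·v where v = (-541, -37, 54, -1278):
  c_1 = (-5)·(-541) + (2)·(-37) + (0)·(54) + (2)·(-1278) = 75
  c_2 = (0)·(-541) + (0)·(-37) + (1)·(54) + (0)·(-1278) = 54
  c_3 = (2)·(-541) + (0)·(-37) + (0)·(54) + (-1)·(-1278) = 196
  c_4 = (2)·(-541) + (-1)·(-37) + (0)·(54) + (-1)·(-1278) = 233
Writing each c_i in base p = 3:
  c_1 = 75 = 0·3^0 + 1·3^1 + 2·3^2 + 2·3^3
  c_2 = 54 = 0·3^0 + 0·3^1 + 0·3^2 + 2·3^3
  c_3 = 196 = 1·3^0 + 2·3^1 + 0·3^2 + 1·3^3 + 2·3^4
  c_4 = 233 = 2·3^0 + 2·3^1 + 1·3^2 + 2·3^3 + 2·3^4
p-restricted factor λ_0 = (0, 0, 1, 2)
p-restricted factor λ_1 = (1, 0, 2, 2)
p-restricted factor λ_2 = (2, 0, 0, 1)
p-restricted factor λ_3 = (2, 2, 1, 2)
p-restricted factor λ_4 = (0, 0, 2, 2)

((0, 0, 1, 2), (1, 0, 2, 2), (2, 0, 0, 1), (2, 2, 1, 2), (0, 0, 2, 2))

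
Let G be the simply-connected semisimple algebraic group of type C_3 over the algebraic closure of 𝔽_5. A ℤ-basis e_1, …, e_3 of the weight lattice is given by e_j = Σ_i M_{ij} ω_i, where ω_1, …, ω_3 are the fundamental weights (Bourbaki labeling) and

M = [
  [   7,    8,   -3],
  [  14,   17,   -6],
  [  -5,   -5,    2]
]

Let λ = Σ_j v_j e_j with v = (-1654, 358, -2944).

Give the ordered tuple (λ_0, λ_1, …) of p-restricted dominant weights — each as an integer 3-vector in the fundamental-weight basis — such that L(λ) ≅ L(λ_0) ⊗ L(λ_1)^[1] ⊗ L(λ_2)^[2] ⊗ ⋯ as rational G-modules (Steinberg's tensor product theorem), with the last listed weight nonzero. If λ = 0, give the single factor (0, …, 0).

Compute c_i = Σ_j M_{ij} v_j with v = (-1654, 358, -2944):
  c_1 = (7)·(-1654) + 8·358 + (-3)·(-2944) = 118
  c_2 = (14)·(-1654) + 17·358 + (-6)·(-2944) = 594
  c_3 = (-5)·(-1654) + (-5)·(358) + (2)·(-2944) = 592
Base-5 expansion of each c_i:
  c_1 = 118 = 3·5^0 + 3·5^1 + 4·5^2
  c_2 = 594 = 4·5^0 + 3·5^1 + 3·5^2 + 4·5^3
  c_3 = 592 = 2·5^0 + 3·5^1 + 3·5^2 + 4·5^3
p-restricted factor λ_0 = (3, 4, 2)
p-restricted factor λ_1 = (3, 3, 3)
p-restricted factor λ_2 = (4, 3, 3)
p-restricted factor λ_3 = (0, 4, 4)

((3, 4, 2), (3, 3, 3), (4, 3, 3), (0, 4, 4))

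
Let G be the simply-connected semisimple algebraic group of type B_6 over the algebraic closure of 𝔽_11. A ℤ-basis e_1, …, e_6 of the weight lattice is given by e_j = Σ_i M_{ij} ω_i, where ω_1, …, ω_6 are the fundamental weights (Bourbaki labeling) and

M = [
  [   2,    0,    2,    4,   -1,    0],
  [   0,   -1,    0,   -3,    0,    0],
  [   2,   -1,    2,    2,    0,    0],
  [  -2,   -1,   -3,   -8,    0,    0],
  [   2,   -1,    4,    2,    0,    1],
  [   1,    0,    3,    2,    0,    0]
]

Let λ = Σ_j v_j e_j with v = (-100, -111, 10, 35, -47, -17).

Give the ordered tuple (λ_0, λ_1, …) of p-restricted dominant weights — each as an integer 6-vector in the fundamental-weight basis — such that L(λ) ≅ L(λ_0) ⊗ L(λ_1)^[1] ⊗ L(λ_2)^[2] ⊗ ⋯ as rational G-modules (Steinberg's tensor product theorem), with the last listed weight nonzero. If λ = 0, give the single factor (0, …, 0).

Compute c_i = Σ_j M_{ij} v_j with v = (-100, -111, 10, 35, -47, -17):
  c_1 = 2*-100 + 0*-111 + 2*10 + 4*35 + -1*-47 + 0*-17 = 7
  c_2 = 0*-100 + -1*-111 + 0*10 + -3*35 + 0*-47 + 0*-17 = 6
  c_3 = 2*-100 + -1*-111 + 2*10 + 2*35 + 0*-47 + 0*-17 = 1
  c_4 = -2*-100 + -1*-111 + -3*10 + -8*35 + 0*-47 + 0*-17 = 1
  c_5 = 2*-100 + -1*-111 + 4*10 + 2*35 + 0*-47 + 1*-17 = 4
  c_6 = 1*-100 + 0*-111 + 3*10 + 2*35 + 0*-47 + 0*-17 = 0
Expand coordinatewise in base 11:
  c_1 = 7 = 7·11^0
  c_2 = 6 = 6·11^0
  c_3 = 1 = 1·11^0
  c_4 = 1 = 1·11^0
  c_5 = 4 = 4·11^0
  c_6 = 0
p-restricted factor λ_0 = (7, 6, 1, 1, 4, 0)

((7, 6, 1, 1, 4, 0),)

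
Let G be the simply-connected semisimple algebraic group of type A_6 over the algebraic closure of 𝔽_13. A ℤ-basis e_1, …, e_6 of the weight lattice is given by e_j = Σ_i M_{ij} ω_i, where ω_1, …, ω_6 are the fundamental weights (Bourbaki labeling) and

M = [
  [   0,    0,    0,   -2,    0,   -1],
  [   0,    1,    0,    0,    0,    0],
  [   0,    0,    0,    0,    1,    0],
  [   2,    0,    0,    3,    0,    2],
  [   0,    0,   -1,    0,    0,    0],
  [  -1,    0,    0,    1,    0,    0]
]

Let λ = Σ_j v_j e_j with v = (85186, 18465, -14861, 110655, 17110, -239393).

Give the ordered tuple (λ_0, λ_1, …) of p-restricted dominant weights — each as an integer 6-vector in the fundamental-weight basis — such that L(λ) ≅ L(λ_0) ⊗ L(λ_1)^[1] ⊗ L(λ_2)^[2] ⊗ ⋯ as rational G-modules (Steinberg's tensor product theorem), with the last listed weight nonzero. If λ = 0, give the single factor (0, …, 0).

((0, 5, 2, 8, 2, 2), (0, 3, 3, 4, 12, 9), (3, 5, 10, 9, 9, 7), (8, 8, 7, 10, 6, 11))

Converting to the ω-basis (c_i = row i of M dotted with v = (85186, 18465, -14861, 110655, 17110, -239393)):
  c_1 = (0)·(85186) + (0)·(18465) + (0)·(-14861) + (-2)·(110655) + (0)·(17110) + (-1)·(-239393) = 18083
  c_2 = (0)·(85186) + (1)·(18465) + (0)·(-14861) + (0)·(110655) + (0)·(17110) + (0)·(-239393) = 18465
  c_3 = (0)·(85186) + (0)·(18465) + (0)·(-14861) + (0)·(110655) + (1)·(17110) + (0)·(-239393) = 17110
  c_4 = (2)·(85186) + (0)·(18465) + (0)·(-14861) + (3)·(110655) + (0)·(17110) + (2)·(-239393) = 23551
  c_5 = (0)·(85186) + (0)·(18465) + (-1)·(-14861) + (0)·(110655) + (0)·(17110) + (0)·(-239393) = 14861
  c_6 = (-1)·(85186) + (0)·(18465) + (0)·(-14861) + (1)·(110655) + (0)·(17110) + (0)·(-239393) = 25469
p = 13; digits c_i = Σ_j d_{ij}·13^j, 0 ≤ d_{ij} < 13:
  c_1 = 18083 = 0·13^0 + 0·13^1 + 3·13^2 + 8·13^3
  c_2 = 18465 = 5·13^0 + 3·13^1 + 5·13^2 + 8·13^3
  c_3 = 17110 = 2·13^0 + 3·13^1 + 10·13^2 + 7·13^3
  c_4 = 23551 = 8·13^0 + 4·13^1 + 9·13^2 + 10·13^3
  c_5 = 14861 = 2·13^0 + 12·13^1 + 9·13^2 + 6·13^3
  c_6 = 25469 = 2·13^0 + 9·13^1 + 7·13^2 + 11·13^3
p-restricted factor λ_0 = (0, 5, 2, 8, 2, 2)
p-restricted factor λ_1 = (0, 3, 3, 4, 12, 9)
p-restricted factor λ_2 = (3, 5, 10, 9, 9, 7)
p-restricted factor λ_3 = (8, 8, 7, 10, 6, 11)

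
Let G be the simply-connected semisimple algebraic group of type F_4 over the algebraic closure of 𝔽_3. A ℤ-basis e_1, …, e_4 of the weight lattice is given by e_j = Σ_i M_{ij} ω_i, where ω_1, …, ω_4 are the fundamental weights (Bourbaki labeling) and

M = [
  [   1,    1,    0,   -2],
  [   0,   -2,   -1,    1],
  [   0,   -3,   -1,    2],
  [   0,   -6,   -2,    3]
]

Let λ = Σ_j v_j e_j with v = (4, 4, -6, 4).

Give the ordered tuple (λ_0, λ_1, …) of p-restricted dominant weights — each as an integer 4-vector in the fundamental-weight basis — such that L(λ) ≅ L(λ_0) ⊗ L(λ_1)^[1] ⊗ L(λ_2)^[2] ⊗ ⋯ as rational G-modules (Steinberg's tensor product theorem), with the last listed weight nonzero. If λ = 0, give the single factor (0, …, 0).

Change of basis e → ω: c = M·v where v = (4, 4, -6, 4):
  c_1 = 1·4 + 1·4 + (0)·(-6) + (-2)·(4) = 0
  c_2 = 0·4 + (-2)·(4) + (-1)·(-6) + 1·4 = 2
  c_3 = 0·4 + (-3)·(4) + (-1)·(-6) + 2·4 = 2
  c_4 = 0·4 + (-6)·(4) + (-2)·(-6) + 3·4 = 0
Writing each c_i in base p = 3:
  c_1 = 0
  c_2 = 2 = 2·3^0
  c_3 = 2 = 2·3^0
  c_4 = 0
p-restricted factor λ_0 = (0, 2, 2, 0)

((0, 2, 2, 0),)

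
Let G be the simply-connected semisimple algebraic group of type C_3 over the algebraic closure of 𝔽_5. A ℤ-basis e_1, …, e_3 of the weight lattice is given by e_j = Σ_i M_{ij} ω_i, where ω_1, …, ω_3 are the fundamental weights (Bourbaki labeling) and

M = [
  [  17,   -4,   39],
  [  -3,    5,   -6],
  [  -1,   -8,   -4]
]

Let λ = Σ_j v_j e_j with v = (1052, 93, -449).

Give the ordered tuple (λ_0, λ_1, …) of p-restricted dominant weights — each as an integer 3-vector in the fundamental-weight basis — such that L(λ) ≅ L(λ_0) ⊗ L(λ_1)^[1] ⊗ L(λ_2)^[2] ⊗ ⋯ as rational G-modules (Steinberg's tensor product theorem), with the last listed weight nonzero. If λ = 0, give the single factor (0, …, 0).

((1, 3, 0),)

Change of basis e → ω: c = M·v where v = (1052, 93, -449):
  c_1 = 17*1052 + -4*93 + 39*-449 = 1
  c_2 = -3*1052 + 5*93 + -6*-449 = 3
  c_3 = -1*1052 + -8*93 + -4*-449 = 0
Expand coordinatewise in base 5:
  c_1 = 1 = 1·5^0
  c_2 = 3 = 3·5^0
  c_3 = 0
λ_0 = (1, 3, 0)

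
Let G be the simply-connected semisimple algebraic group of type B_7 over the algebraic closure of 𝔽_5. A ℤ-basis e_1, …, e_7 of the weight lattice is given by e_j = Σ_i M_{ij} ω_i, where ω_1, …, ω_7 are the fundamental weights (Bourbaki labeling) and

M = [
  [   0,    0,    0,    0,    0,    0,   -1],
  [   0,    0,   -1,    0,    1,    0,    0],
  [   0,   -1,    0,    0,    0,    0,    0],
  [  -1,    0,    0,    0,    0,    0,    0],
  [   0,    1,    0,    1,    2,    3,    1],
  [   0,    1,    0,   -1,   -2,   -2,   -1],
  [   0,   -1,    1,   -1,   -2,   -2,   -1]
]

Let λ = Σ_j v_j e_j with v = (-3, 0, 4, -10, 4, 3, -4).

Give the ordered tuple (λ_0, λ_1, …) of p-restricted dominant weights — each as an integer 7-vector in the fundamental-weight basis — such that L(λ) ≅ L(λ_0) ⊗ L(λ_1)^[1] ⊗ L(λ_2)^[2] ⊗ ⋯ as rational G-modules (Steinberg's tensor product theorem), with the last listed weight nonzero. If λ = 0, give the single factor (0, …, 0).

Compute c_i = Σ_j M_{ij} v_j with v = (-3, 0, 4, -10, 4, 3, -4):
  c_1 = (0)·(-3) + (0)·(0) + (0)·(4) + (0)·(-10) + (0)·(4) + (0)·(3) + (-1)·(-4) = 4
  c_2 = (0)·(-3) + (0)·(0) + (-1)·(4) + (0)·(-10) + (1)·(4) + (0)·(3) + (0)·(-4) = 0
  c_3 = (0)·(-3) + (-1)·(0) + (0)·(4) + (0)·(-10) + (0)·(4) + (0)·(3) + (0)·(-4) = 0
  c_4 = (-1)·(-3) + (0)·(0) + (0)·(4) + (0)·(-10) + (0)·(4) + (0)·(3) + (0)·(-4) = 3
  c_5 = (0)·(-3) + (1)·(0) + (0)·(4) + (1)·(-10) + (2)·(4) + (3)·(3) + (1)·(-4) = 3
  c_6 = (0)·(-3) + (1)·(0) + (0)·(4) + (-1)·(-10) + (-2)·(4) + (-2)·(3) + (-1)·(-4) = 0
  c_7 = (0)·(-3) + (-1)·(0) + (1)·(4) + (-1)·(-10) + (-2)·(4) + (-2)·(3) + (-1)·(-4) = 4
p = 5; digits c_i = Σ_j d_{ij}·5^j, 0 ≤ d_{ij} < 5:
  c_1 = 4 = 4·5^0
  c_2 = 0
  c_3 = 0
  c_4 = 3 = 3·5^0
  c_5 = 3 = 3·5^0
  c_6 = 0
  c_7 = 4 = 4·5^0
Factor λ_0 = (4, 0, 0, 3, 3, 0, 4)

((4, 0, 0, 3, 3, 0, 4),)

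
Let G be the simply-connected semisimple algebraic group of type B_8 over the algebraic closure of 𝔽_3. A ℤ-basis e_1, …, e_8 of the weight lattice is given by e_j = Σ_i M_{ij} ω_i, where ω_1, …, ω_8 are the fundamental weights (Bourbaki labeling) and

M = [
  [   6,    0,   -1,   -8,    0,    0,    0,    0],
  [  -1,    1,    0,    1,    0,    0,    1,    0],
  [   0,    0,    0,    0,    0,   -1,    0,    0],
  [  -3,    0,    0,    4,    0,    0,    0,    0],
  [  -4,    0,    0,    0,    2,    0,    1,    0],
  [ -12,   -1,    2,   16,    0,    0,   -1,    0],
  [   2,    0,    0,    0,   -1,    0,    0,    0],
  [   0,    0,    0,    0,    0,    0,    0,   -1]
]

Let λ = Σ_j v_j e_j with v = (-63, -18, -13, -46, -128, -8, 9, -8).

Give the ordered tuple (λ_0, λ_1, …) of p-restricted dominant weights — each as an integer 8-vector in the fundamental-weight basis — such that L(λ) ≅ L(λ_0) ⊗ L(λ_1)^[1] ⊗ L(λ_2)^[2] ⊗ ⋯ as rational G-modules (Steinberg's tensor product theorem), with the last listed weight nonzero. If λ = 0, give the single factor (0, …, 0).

((0, 2, 2, 2, 2, 0, 2, 2), (1, 2, 2, 1, 1, 1, 0, 2))

Change of basis e → ω: c = M·v where v = (-63, -18, -13, -46, -128, -8, 9, -8):
  c_1 = 6*-63 + 0*-18 + -1*-13 + -8*-46 + 0*-128 + 0*-8 + 0*9 + 0*-8 = 3
  c_2 = -1*-63 + 1*-18 + 0*-13 + 1*-46 + 0*-128 + 0*-8 + 1*9 + 0*-8 = 8
  c_3 = 0*-63 + 0*-18 + 0*-13 + 0*-46 + 0*-128 + -1*-8 + 0*9 + 0*-8 = 8
  c_4 = -3*-63 + 0*-18 + 0*-13 + 4*-46 + 0*-128 + 0*-8 + 0*9 + 0*-8 = 5
  c_5 = -4*-63 + 0*-18 + 0*-13 + 0*-46 + 2*-128 + 0*-8 + 1*9 + 0*-8 = 5
  c_6 = -12*-63 + -1*-18 + 2*-13 + 16*-46 + 0*-128 + 0*-8 + -1*9 + 0*-8 = 3
  c_7 = 2*-63 + 0*-18 + 0*-13 + 0*-46 + -1*-128 + 0*-8 + 0*9 + 0*-8 = 2
  c_8 = 0*-63 + 0*-18 + 0*-13 + 0*-46 + 0*-128 + 0*-8 + 0*9 + -1*-8 = 8
Writing each c_i in base p = 3:
  c_1 = 3 = 0·3^0 + 1·3^1
  c_2 = 8 = 2·3^0 + 2·3^1
  c_3 = 8 = 2·3^0 + 2·3^1
  c_4 = 5 = 2·3^0 + 1·3^1
  c_5 = 5 = 2·3^0 + 1·3^1
  c_6 = 3 = 0·3^0 + 1·3^1
  c_7 = 2 = 2·3^0
  c_8 = 8 = 2·3^0 + 2·3^1
p-restricted factor λ_0 = (0, 2, 2, 2, 2, 0, 2, 2)
p-restricted factor λ_1 = (1, 2, 2, 1, 1, 1, 0, 2)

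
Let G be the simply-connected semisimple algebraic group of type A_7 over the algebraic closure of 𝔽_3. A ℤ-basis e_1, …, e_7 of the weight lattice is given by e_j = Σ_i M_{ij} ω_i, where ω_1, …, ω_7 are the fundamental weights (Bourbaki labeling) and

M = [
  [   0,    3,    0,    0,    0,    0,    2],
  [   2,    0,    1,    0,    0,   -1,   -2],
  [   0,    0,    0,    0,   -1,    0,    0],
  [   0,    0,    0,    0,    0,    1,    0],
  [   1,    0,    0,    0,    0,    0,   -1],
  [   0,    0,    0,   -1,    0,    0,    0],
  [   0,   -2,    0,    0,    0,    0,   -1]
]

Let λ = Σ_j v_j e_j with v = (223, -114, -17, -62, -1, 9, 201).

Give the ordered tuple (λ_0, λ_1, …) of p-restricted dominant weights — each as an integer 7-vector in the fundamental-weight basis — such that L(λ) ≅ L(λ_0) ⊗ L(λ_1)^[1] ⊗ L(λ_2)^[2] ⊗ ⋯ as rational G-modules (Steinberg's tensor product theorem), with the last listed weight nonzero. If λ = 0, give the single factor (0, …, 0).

((0, 0, 1, 0, 1, 2, 0), (2, 0, 0, 0, 1, 2, 0), (0, 2, 0, 1, 2, 0, 0), (2, 0, 0, 0, 0, 2, 1))

Change of basis e → ω: c = M·v where v = (223, -114, -17, -62, -1, 9, 201):
  c_1 = 0*223 + 3*-114 + 0*-17 + 0*-62 + 0*-1 + 0*9 + 2*201 = 60
  c_2 = 2*223 + 0*-114 + 1*-17 + 0*-62 + 0*-1 + -1*9 + -2*201 = 18
  c_3 = 0*223 + 0*-114 + 0*-17 + 0*-62 + -1*-1 + 0*9 + 0*201 = 1
  c_4 = 0*223 + 0*-114 + 0*-17 + 0*-62 + 0*-1 + 1*9 + 0*201 = 9
  c_5 = 1*223 + 0*-114 + 0*-17 + 0*-62 + 0*-1 + 0*9 + -1*201 = 22
  c_6 = 0*223 + 0*-114 + 0*-17 + -1*-62 + 0*-1 + 0*9 + 0*201 = 62
  c_7 = 0*223 + -2*-114 + 0*-17 + 0*-62 + 0*-1 + 0*9 + -1*201 = 27
Base-3 expansion of each c_i:
  c_1 = 60 = 0·3^0 + 2·3^1 + 0·3^2 + 2·3^3
  c_2 = 18 = 0·3^0 + 0·3^1 + 2·3^2
  c_3 = 1 = 1·3^0
  c_4 = 9 = 0·3^0 + 0·3^1 + 1·3^2
  c_5 = 22 = 1·3^0 + 1·3^1 + 2·3^2
  c_6 = 62 = 2·3^0 + 2·3^1 + 0·3^2 + 2·3^3
  c_7 = 27 = 0·3^0 + 0·3^1 + 0·3^2 + 1·3^3
λ_0 = (0, 0, 1, 0, 1, 2, 0)
λ_1 = (2, 0, 0, 0, 1, 2, 0)
λ_2 = (0, 2, 0, 1, 2, 0, 0)
λ_3 = (2, 0, 0, 0, 0, 2, 1)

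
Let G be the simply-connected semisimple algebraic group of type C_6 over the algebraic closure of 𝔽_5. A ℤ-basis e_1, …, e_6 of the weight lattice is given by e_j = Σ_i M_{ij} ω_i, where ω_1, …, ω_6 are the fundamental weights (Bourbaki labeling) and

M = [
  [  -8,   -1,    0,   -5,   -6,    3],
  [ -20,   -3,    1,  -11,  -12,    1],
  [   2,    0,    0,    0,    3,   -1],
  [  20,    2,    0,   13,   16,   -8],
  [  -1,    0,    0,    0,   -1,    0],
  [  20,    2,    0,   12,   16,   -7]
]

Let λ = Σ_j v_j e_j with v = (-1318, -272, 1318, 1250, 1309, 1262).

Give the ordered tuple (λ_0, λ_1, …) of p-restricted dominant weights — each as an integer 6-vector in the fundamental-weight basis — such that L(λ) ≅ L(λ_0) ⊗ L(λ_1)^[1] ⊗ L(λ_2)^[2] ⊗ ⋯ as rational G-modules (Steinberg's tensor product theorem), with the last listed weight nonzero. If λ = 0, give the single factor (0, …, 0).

ω-coordinates c = M·v, v = (-1318, -272, 1318, 1250, 1309, 1262):
  c_1 = -8*-1318 + -1*-272 + 0*1318 + -5*1250 + -6*1309 + 3*1262 = 498
  c_2 = -20*-1318 + -3*-272 + 1*1318 + -11*1250 + -12*1309 + 1*1262 = 298
  c_3 = 2*-1318 + 0*-272 + 0*1318 + 0*1250 + 3*1309 + -1*1262 = 29
  c_4 = 20*-1318 + 2*-272 + 0*1318 + 13*1250 + 16*1309 + -8*1262 = 194
  c_5 = -1*-1318 + 0*-272 + 0*1318 + 0*1250 + -1*1309 + 0*1262 = 9
  c_6 = 20*-1318 + 2*-272 + 0*1318 + 12*1250 + 16*1309 + -7*1262 = 206
p = 5; digits c_i = Σ_j d_{ij}·5^j, 0 ≤ d_{ij} < 5:
  c_1 = 498 = 3·5^0 + 4·5^1 + 4·5^2 + 3·5^3
  c_2 = 298 = 3·5^0 + 4·5^1 + 1·5^2 + 2·5^3
  c_3 = 29 = 4·5^0 + 0·5^1 + 1·5^2
  c_4 = 194 = 4·5^0 + 3·5^1 + 2·5^2 + 1·5^3
  c_5 = 9 = 4·5^0 + 1·5^1
  c_6 = 206 = 1·5^0 + 1·5^1 + 3·5^2 + 1·5^3
λ_0 = (3, 3, 4, 4, 4, 1)
λ_1 = (4, 4, 0, 3, 1, 1)
λ_2 = (4, 1, 1, 2, 0, 3)
λ_3 = (3, 2, 0, 1, 0, 1)

((3, 3, 4, 4, 4, 1), (4, 4, 0, 3, 1, 1), (4, 1, 1, 2, 0, 3), (3, 2, 0, 1, 0, 1))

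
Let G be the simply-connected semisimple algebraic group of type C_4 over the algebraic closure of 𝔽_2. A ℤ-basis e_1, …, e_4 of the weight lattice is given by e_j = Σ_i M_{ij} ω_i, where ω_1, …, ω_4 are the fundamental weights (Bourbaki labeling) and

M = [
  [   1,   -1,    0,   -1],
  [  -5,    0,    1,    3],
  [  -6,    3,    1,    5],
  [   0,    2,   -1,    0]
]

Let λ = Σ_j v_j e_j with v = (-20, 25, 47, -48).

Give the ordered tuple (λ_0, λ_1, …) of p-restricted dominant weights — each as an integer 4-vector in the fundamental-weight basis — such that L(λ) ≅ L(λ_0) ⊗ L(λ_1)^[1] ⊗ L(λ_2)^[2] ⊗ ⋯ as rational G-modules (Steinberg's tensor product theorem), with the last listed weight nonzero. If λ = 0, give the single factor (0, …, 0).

((1, 1, 0, 1), (1, 1, 1, 1))

Converting to the ω-basis (c_i = row i of M dotted with v = (-20, 25, 47, -48)):
  c_1 = (1)·(-20) + (-1)·(25) + (0)·(47) + (-1)·(-48) = 3
  c_2 = (-5)·(-20) + (0)·(25) + (1)·(47) + (3)·(-48) = 3
  c_3 = (-6)·(-20) + (3)·(25) + (1)·(47) + (5)·(-48) = 2
  c_4 = (0)·(-20) + (2)·(25) + (-1)·(47) + (0)·(-48) = 3
p = 2; digits c_i = Σ_j d_{ij}·2^j, 0 ≤ d_{ij} < 2:
  c_1 = 3 = 1·2^0 + 1·2^1
  c_2 = 3 = 1·2^0 + 1·2^1
  c_3 = 2 = 0·2^0 + 1·2^1
  c_4 = 3 = 1·2^0 + 1·2^1
λ_0 = (1, 1, 0, 1)
λ_1 = (1, 1, 1, 1)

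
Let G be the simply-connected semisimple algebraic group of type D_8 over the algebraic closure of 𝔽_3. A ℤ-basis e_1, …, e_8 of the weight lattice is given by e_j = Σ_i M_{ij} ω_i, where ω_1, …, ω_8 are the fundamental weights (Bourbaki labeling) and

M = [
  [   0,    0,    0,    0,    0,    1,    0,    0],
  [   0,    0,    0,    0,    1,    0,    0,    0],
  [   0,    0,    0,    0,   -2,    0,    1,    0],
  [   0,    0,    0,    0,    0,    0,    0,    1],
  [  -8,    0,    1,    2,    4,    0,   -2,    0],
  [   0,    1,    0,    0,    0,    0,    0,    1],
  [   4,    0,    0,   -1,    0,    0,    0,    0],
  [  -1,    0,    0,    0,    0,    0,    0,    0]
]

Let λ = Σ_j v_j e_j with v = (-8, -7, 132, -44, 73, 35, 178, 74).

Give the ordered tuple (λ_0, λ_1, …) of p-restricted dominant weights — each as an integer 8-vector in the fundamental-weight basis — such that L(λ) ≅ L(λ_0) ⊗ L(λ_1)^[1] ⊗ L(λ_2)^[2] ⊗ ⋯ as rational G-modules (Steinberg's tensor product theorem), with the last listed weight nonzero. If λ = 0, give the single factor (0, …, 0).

Converting to the ω-basis (c_i = row i of M dotted with v = (-8, -7, 132, -44, 73, 35, 178, 74)):
  c_1 = 0*-8 + 0*-7 + 0*132 + 0*-44 + 0*73 + 1*35 + 0*178 + 0*74 = 35
  c_2 = 0*-8 + 0*-7 + 0*132 + 0*-44 + 1*73 + 0*35 + 0*178 + 0*74 = 73
  c_3 = 0*-8 + 0*-7 + 0*132 + 0*-44 + -2*73 + 0*35 + 1*178 + 0*74 = 32
  c_4 = 0*-8 + 0*-7 + 0*132 + 0*-44 + 0*73 + 0*35 + 0*178 + 1*74 = 74
  c_5 = -8*-8 + 0*-7 + 1*132 + 2*-44 + 4*73 + 0*35 + -2*178 + 0*74 = 44
  c_6 = 0*-8 + 1*-7 + 0*132 + 0*-44 + 0*73 + 0*35 + 0*178 + 1*74 = 67
  c_7 = 4*-8 + 0*-7 + 0*132 + -1*-44 + 0*73 + 0*35 + 0*178 + 0*74 = 12
  c_8 = -1*-8 + 0*-7 + 0*132 + 0*-44 + 0*73 + 0*35 + 0*178 + 0*74 = 8
Expand coordinatewise in base 3:
  c_1 = 35 = 2·3^0 + 2·3^1 + 0·3^2 + 1·3^3
  c_2 = 73 = 1·3^0 + 0·3^1 + 2·3^2 + 2·3^3
  c_3 = 32 = 2·3^0 + 1·3^1 + 0·3^2 + 1·3^3
  c_4 = 74 = 2·3^0 + 0·3^1 + 2·3^2 + 2·3^3
  c_5 = 44 = 2·3^0 + 2·3^1 + 1·3^2 + 1·3^3
  c_6 = 67 = 1·3^0 + 1·3^1 + 1·3^2 + 2·3^3
  c_7 = 12 = 0·3^0 + 1·3^1 + 1·3^2
  c_8 = 8 = 2·3^0 + 2·3^1
Factor λ_0 = (2, 1, 2, 2, 2, 1, 0, 2)
Factor λ_1 = (2, 0, 1, 0, 2, 1, 1, 2)
Factor λ_2 = (0, 2, 0, 2, 1, 1, 1, 0)
Factor λ_3 = (1, 2, 1, 2, 1, 2, 0, 0)

((2, 1, 2, 2, 2, 1, 0, 2), (2, 0, 1, 0, 2, 1, 1, 2), (0, 2, 0, 2, 1, 1, 1, 0), (1, 2, 1, 2, 1, 2, 0, 0))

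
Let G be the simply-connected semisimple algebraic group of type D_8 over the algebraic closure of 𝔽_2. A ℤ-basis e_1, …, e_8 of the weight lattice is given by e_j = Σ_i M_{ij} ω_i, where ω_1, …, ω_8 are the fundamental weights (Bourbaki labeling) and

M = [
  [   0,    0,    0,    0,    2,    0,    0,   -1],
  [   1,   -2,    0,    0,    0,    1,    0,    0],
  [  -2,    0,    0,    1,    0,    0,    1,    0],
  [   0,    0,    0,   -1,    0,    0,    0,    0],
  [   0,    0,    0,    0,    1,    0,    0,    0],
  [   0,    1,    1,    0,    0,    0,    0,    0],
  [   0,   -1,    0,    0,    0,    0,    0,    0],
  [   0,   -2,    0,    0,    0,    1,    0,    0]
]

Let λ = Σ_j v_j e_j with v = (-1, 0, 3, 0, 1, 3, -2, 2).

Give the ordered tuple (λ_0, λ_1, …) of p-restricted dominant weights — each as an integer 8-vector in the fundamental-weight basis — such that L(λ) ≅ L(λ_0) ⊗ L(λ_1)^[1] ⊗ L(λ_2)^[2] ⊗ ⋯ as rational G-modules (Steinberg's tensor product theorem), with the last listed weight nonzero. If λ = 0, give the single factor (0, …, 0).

Converting to the ω-basis (c_i = row i of M dotted with v = (-1, 0, 3, 0, 1, 3, -2, 2)):
  c_1 = 0*-1 + 0*0 + 0*3 + 0*0 + 2*1 + 0*3 + 0*-2 + -1*2 = 0
  c_2 = 1*-1 + -2*0 + 0*3 + 0*0 + 0*1 + 1*3 + 0*-2 + 0*2 = 2
  c_3 = -2*-1 + 0*0 + 0*3 + 1*0 + 0*1 + 0*3 + 1*-2 + 0*2 = 0
  c_4 = 0*-1 + 0*0 + 0*3 + -1*0 + 0*1 + 0*3 + 0*-2 + 0*2 = 0
  c_5 = 0*-1 + 0*0 + 0*3 + 0*0 + 1*1 + 0*3 + 0*-2 + 0*2 = 1
  c_6 = 0*-1 + 1*0 + 1*3 + 0*0 + 0*1 + 0*3 + 0*-2 + 0*2 = 3
  c_7 = 0*-1 + -1*0 + 0*3 + 0*0 + 0*1 + 0*3 + 0*-2 + 0*2 = 0
  c_8 = 0*-1 + -2*0 + 0*3 + 0*0 + 0*1 + 1*3 + 0*-2 + 0*2 = 3
p = 2; digits c_i = Σ_j d_{ij}·2^j, 0 ≤ d_{ij} < 2:
  c_1 = 0
  c_2 = 2 = 0·2^0 + 1·2^1
  c_3 = 0
  c_4 = 0
  c_5 = 1 = 1·2^0
  c_6 = 3 = 1·2^0 + 1·2^1
  c_7 = 0
  c_8 = 3 = 1·2^0 + 1·2^1
p-restricted factor λ_0 = (0, 0, 0, 0, 1, 1, 0, 1)
p-restricted factor λ_1 = (0, 1, 0, 0, 0, 1, 0, 1)

((0, 0, 0, 0, 1, 1, 0, 1), (0, 1, 0, 0, 0, 1, 0, 1))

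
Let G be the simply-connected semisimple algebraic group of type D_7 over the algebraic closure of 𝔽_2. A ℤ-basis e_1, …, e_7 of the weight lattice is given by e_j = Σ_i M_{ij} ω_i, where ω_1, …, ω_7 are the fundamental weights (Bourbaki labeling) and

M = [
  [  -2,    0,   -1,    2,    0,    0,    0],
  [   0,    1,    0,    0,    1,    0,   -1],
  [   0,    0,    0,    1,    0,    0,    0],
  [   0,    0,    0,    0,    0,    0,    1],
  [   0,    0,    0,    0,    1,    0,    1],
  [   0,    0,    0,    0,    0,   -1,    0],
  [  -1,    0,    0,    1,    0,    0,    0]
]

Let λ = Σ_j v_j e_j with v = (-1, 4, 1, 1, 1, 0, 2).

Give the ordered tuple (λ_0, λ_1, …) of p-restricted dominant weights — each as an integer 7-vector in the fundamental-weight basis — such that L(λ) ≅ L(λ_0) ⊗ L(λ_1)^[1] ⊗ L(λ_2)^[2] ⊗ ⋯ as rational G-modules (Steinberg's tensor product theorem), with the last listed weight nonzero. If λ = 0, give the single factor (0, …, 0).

((1, 1, 1, 0, 1, 0, 0), (1, 1, 0, 1, 1, 0, 1))

Compute c_i = Σ_j M_{ij} v_j with v = (-1, 4, 1, 1, 1, 0, 2):
  c_1 = -2*-1 + 0*4 + -1*1 + 2*1 + 0*1 + 0*0 + 0*2 = 3
  c_2 = 0*-1 + 1*4 + 0*1 + 0*1 + 1*1 + 0*0 + -1*2 = 3
  c_3 = 0*-1 + 0*4 + 0*1 + 1*1 + 0*1 + 0*0 + 0*2 = 1
  c_4 = 0*-1 + 0*4 + 0*1 + 0*1 + 0*1 + 0*0 + 1*2 = 2
  c_5 = 0*-1 + 0*4 + 0*1 + 0*1 + 1*1 + 0*0 + 1*2 = 3
  c_6 = 0*-1 + 0*4 + 0*1 + 0*1 + 0*1 + -1*0 + 0*2 = 0
  c_7 = -1*-1 + 0*4 + 0*1 + 1*1 + 0*1 + 0*0 + 0*2 = 2
Base-2 expansion of each c_i:
  c_1 = 3 = 1·2^0 + 1·2^1
  c_2 = 3 = 1·2^0 + 1·2^1
  c_3 = 1 = 1·2^0
  c_4 = 2 = 0·2^0 + 1·2^1
  c_5 = 3 = 1·2^0 + 1·2^1
  c_6 = 0
  c_7 = 2 = 0·2^0 + 1·2^1
p-restricted factor λ_0 = (1, 1, 1, 0, 1, 0, 0)
p-restricted factor λ_1 = (1, 1, 0, 1, 1, 0, 1)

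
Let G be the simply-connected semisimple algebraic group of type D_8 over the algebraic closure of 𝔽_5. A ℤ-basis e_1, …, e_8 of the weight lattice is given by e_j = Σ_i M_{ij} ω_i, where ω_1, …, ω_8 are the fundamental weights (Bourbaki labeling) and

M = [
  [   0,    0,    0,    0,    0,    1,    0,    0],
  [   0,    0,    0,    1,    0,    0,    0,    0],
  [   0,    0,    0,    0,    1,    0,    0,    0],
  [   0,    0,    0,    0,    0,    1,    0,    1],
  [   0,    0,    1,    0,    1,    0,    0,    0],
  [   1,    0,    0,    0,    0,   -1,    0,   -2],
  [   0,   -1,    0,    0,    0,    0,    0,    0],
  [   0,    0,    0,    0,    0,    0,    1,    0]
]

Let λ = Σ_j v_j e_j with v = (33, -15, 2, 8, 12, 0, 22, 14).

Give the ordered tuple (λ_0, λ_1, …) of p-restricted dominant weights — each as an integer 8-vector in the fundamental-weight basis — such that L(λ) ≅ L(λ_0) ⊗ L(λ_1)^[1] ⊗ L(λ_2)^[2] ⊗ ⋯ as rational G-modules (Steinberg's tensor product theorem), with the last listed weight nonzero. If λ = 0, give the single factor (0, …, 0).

ω-coordinates c = M·v, v = (33, -15, 2, 8, 12, 0, 22, 14):
  c_1 = 0*33 + 0*-15 + 0*2 + 0*8 + 0*12 + 1*0 + 0*22 + 0*14 = 0
  c_2 = 0*33 + 0*-15 + 0*2 + 1*8 + 0*12 + 0*0 + 0*22 + 0*14 = 8
  c_3 = 0*33 + 0*-15 + 0*2 + 0*8 + 1*12 + 0*0 + 0*22 + 0*14 = 12
  c_4 = 0*33 + 0*-15 + 0*2 + 0*8 + 0*12 + 1*0 + 0*22 + 1*14 = 14
  c_5 = 0*33 + 0*-15 + 1*2 + 0*8 + 1*12 + 0*0 + 0*22 + 0*14 = 14
  c_6 = 1*33 + 0*-15 + 0*2 + 0*8 + 0*12 + -1*0 + 0*22 + -2*14 = 5
  c_7 = 0*33 + -1*-15 + 0*2 + 0*8 + 0*12 + 0*0 + 0*22 + 0*14 = 15
  c_8 = 0*33 + 0*-15 + 0*2 + 0*8 + 0*12 + 0*0 + 1*22 + 0*14 = 22
Writing each c_i in base p = 5:
  c_1 = 0
  c_2 = 8 = 3·5^0 + 1·5^1
  c_3 = 12 = 2·5^0 + 2·5^1
  c_4 = 14 = 4·5^0 + 2·5^1
  c_5 = 14 = 4·5^0 + 2·5^1
  c_6 = 5 = 0·5^0 + 1·5^1
  c_7 = 15 = 0·5^0 + 3·5^1
  c_8 = 22 = 2·5^0 + 4·5^1
Factor λ_0 = (0, 3, 2, 4, 4, 0, 0, 2)
Factor λ_1 = (0, 1, 2, 2, 2, 1, 3, 4)

((0, 3, 2, 4, 4, 0, 0, 2), (0, 1, 2, 2, 2, 1, 3, 4))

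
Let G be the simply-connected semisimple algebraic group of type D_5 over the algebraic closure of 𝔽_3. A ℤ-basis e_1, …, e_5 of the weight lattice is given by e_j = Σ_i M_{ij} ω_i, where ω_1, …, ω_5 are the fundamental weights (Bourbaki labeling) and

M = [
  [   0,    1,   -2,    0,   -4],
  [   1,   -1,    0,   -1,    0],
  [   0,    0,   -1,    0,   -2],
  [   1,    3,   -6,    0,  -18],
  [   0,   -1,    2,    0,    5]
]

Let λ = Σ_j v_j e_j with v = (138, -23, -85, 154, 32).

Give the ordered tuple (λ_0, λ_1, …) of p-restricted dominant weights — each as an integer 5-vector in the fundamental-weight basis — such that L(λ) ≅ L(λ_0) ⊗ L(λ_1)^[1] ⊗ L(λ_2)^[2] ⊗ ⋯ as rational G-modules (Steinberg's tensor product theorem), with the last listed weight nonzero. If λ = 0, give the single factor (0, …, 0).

Compute c_i = Σ_j M_{ij} v_j with v = (138, -23, -85, 154, 32):
  c_1 = 0*138 + 1*-23 + -2*-85 + 0*154 + -4*32 = 19
  c_2 = 1*138 + -1*-23 + 0*-85 + -1*154 + 0*32 = 7
  c_3 = 0*138 + 0*-23 + -1*-85 + 0*154 + -2*32 = 21
  c_4 = 1*138 + 3*-23 + -6*-85 + 0*154 + -18*32 = 3
  c_5 = 0*138 + -1*-23 + 2*-85 + 0*154 + 5*32 = 13
Base-3 expansion of each c_i:
  c_1 = 19 = 1·3^0 + 0·3^1 + 2·3^2
  c_2 = 7 = 1·3^0 + 2·3^1
  c_3 = 21 = 0·3^0 + 1·3^1 + 2·3^2
  c_4 = 3 = 0·3^0 + 1·3^1
  c_5 = 13 = 1·3^0 + 1·3^1 + 1·3^2
λ_0 = (1, 1, 0, 0, 1)
λ_1 = (0, 2, 1, 1, 1)
λ_2 = (2, 0, 2, 0, 1)

((1, 1, 0, 0, 1), (0, 2, 1, 1, 1), (2, 0, 2, 0, 1))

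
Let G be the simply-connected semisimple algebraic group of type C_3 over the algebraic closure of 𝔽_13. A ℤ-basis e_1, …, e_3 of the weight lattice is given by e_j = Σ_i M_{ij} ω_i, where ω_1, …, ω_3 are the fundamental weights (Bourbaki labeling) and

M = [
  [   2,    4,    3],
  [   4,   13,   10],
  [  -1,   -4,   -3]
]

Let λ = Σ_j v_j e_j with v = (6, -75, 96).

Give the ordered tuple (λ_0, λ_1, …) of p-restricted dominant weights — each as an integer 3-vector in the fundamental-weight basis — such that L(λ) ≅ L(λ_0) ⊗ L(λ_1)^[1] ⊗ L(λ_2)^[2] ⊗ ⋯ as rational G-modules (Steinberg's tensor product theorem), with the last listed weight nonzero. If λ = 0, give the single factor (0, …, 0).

((0, 9, 6),)

Converting to the ω-basis (c_i = row i of M dotted with v = (6, -75, 96)):
  c_1 = 2·6 + (4)·(-75) + 3·96 = 0
  c_2 = 4·6 + (13)·(-75) + 10·96 = 9
  c_3 = (-1)·(6) + (-4)·(-75) + (-3)·(96) = 6
Base-13 expansion of each c_i:
  c_1 = 0
  c_2 = 9 = 9·13^0
  c_3 = 6 = 6·13^0
p-restricted factor λ_0 = (0, 9, 6)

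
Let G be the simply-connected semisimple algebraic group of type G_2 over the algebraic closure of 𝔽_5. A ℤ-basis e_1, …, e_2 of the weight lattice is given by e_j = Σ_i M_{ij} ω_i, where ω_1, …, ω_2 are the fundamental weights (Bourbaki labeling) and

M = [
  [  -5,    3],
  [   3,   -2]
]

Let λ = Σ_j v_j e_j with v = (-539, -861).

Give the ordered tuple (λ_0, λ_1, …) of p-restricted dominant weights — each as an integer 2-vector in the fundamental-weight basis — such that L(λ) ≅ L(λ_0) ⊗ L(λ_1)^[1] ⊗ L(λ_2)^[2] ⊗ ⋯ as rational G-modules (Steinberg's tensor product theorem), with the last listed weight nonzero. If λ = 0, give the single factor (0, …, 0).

((2, 0), (2, 1), (4, 4))

ω-coordinates c = M·v, v = (-539, -861):
  c_1 = (-5)·(-539) + (3)·(-861) = 112
  c_2 = (3)·(-539) + (-2)·(-861) = 105
Expand coordinatewise in base 5:
  c_1 = 112 = 2·5^0 + 2·5^1 + 4·5^2
  c_2 = 105 = 0·5^0 + 1·5^1 + 4·5^2
Factor λ_0 = (2, 0)
Factor λ_1 = (2, 1)
Factor λ_2 = (4, 4)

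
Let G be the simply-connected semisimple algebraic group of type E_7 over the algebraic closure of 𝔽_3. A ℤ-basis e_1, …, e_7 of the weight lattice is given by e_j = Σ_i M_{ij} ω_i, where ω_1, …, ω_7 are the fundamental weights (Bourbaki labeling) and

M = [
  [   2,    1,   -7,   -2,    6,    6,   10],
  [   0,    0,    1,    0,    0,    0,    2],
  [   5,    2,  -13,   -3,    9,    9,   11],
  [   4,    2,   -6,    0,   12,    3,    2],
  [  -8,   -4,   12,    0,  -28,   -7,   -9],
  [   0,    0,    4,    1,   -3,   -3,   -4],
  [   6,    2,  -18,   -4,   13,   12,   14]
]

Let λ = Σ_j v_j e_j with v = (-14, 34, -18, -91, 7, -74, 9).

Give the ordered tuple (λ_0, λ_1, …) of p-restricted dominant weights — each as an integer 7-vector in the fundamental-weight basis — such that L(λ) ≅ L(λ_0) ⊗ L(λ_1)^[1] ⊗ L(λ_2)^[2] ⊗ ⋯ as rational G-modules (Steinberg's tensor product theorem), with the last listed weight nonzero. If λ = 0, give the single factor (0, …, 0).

((2, 0, 1, 0, 1, 2, 1),)

Compute c_i = Σ_j M_{ij} v_j with v = (-14, 34, -18, -91, 7, -74, 9):
  c_1 = (2)·(-14) + 1·34 + (-7)·(-18) + (-2)·(-91) + 6·7 + (6)·(-74) + 10·9 = 2
  c_2 = (0)·(-14) + 0·34 + (1)·(-18) + (0)·(-91) + 0·7 + (0)·(-74) + 2·9 = 0
  c_3 = (5)·(-14) + 2·34 + (-13)·(-18) + (-3)·(-91) + 9·7 + (9)·(-74) + 11·9 = 1
  c_4 = (4)·(-14) + 2·34 + (-6)·(-18) + (0)·(-91) + 12·7 + (3)·(-74) + 2·9 = 0
  c_5 = (-8)·(-14) + (-4)·(34) + (12)·(-18) + (0)·(-91) + (-28)·(7) + (-7)·(-74) + (-9)·(9) = 1
  c_6 = (0)·(-14) + 0·34 + (4)·(-18) + (1)·(-91) + (-3)·(7) + (-3)·(-74) + (-4)·(9) = 2
  c_7 = (6)·(-14) + 2·34 + (-18)·(-18) + (-4)·(-91) + 13·7 + (12)·(-74) + 14·9 = 1
Base-3 expansion of each c_i:
  c_1 = 2 = 2·3^0
  c_2 = 0
  c_3 = 1 = 1·3^0
  c_4 = 0
  c_5 = 1 = 1·3^0
  c_6 = 2 = 2·3^0
  c_7 = 1 = 1·3^0
λ_0 = (2, 0, 1, 0, 1, 2, 1)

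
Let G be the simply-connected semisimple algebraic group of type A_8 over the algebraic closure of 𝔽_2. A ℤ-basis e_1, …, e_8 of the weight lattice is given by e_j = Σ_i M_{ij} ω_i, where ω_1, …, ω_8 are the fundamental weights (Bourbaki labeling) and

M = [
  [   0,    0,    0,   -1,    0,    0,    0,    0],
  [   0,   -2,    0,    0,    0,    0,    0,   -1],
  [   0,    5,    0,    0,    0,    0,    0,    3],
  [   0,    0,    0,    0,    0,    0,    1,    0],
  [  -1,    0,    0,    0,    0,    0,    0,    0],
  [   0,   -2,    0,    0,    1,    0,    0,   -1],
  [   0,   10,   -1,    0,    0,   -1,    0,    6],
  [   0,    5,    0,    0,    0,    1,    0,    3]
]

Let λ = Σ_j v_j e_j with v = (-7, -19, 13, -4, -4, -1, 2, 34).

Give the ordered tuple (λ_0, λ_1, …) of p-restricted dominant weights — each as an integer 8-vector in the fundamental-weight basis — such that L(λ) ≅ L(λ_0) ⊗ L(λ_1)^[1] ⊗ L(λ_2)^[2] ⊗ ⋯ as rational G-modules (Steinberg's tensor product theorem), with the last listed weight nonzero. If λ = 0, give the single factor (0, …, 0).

Converting to the ω-basis (c_i = row i of M dotted with v = (-7, -19, 13, -4, -4, -1, 2, 34)):
  c_1 = 0*-7 + 0*-19 + 0*13 + -1*-4 + 0*-4 + 0*-1 + 0*2 + 0*34 = 4
  c_2 = 0*-7 + -2*-19 + 0*13 + 0*-4 + 0*-4 + 0*-1 + 0*2 + -1*34 = 4
  c_3 = 0*-7 + 5*-19 + 0*13 + 0*-4 + 0*-4 + 0*-1 + 0*2 + 3*34 = 7
  c_4 = 0*-7 + 0*-19 + 0*13 + 0*-4 + 0*-4 + 0*-1 + 1*2 + 0*34 = 2
  c_5 = -1*-7 + 0*-19 + 0*13 + 0*-4 + 0*-4 + 0*-1 + 0*2 + 0*34 = 7
  c_6 = 0*-7 + -2*-19 + 0*13 + 0*-4 + 1*-4 + 0*-1 + 0*2 + -1*34 = 0
  c_7 = 0*-7 + 10*-19 + -1*13 + 0*-4 + 0*-4 + -1*-1 + 0*2 + 6*34 = 2
  c_8 = 0*-7 + 5*-19 + 0*13 + 0*-4 + 0*-4 + 1*-1 + 0*2 + 3*34 = 6
Base-2 expansion of each c_i:
  c_1 = 4 = 0·2^0 + 0·2^1 + 1·2^2
  c_2 = 4 = 0·2^0 + 0·2^1 + 1·2^2
  c_3 = 7 = 1·2^0 + 1·2^1 + 1·2^2
  c_4 = 2 = 0·2^0 + 1·2^1
  c_5 = 7 = 1·2^0 + 1·2^1 + 1·2^2
  c_6 = 0
  c_7 = 2 = 0·2^0 + 1·2^1
  c_8 = 6 = 0·2^0 + 1·2^1 + 1·2^2
λ_0 = (0, 0, 1, 0, 1, 0, 0, 0)
λ_1 = (0, 0, 1, 1, 1, 0, 1, 1)
λ_2 = (1, 1, 1, 0, 1, 0, 0, 1)

((0, 0, 1, 0, 1, 0, 0, 0), (0, 0, 1, 1, 1, 0, 1, 1), (1, 1, 1, 0, 1, 0, 0, 1))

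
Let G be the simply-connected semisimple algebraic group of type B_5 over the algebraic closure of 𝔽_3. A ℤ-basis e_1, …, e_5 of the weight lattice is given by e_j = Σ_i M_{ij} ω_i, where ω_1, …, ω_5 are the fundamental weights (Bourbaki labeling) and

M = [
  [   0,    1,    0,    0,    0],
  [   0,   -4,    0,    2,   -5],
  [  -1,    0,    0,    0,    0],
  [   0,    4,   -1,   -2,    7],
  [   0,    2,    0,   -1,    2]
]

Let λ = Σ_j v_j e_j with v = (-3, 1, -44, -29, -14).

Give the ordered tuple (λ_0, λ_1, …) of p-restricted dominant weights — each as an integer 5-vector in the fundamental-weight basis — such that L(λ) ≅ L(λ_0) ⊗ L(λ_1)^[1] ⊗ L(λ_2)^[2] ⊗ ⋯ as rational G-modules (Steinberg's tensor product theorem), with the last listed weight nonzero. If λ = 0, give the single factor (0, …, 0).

((1, 2, 0, 2, 0), (0, 2, 1, 2, 1))

ω-coordinates c = M·v, v = (-3, 1, -44, -29, -14):
  c_1 = 0*-3 + 1*1 + 0*-44 + 0*-29 + 0*-14 = 1
  c_2 = 0*-3 + -4*1 + 0*-44 + 2*-29 + -5*-14 = 8
  c_3 = -1*-3 + 0*1 + 0*-44 + 0*-29 + 0*-14 = 3
  c_4 = 0*-3 + 4*1 + -1*-44 + -2*-29 + 7*-14 = 8
  c_5 = 0*-3 + 2*1 + 0*-44 + -1*-29 + 2*-14 = 3
Writing each c_i in base p = 3:
  c_1 = 1 = 1·3^0
  c_2 = 8 = 2·3^0 + 2·3^1
  c_3 = 3 = 0·3^0 + 1·3^1
  c_4 = 8 = 2·3^0 + 2·3^1
  c_5 = 3 = 0·3^0 + 1·3^1
p-restricted factor λ_0 = (1, 2, 0, 2, 0)
p-restricted factor λ_1 = (0, 2, 1, 2, 1)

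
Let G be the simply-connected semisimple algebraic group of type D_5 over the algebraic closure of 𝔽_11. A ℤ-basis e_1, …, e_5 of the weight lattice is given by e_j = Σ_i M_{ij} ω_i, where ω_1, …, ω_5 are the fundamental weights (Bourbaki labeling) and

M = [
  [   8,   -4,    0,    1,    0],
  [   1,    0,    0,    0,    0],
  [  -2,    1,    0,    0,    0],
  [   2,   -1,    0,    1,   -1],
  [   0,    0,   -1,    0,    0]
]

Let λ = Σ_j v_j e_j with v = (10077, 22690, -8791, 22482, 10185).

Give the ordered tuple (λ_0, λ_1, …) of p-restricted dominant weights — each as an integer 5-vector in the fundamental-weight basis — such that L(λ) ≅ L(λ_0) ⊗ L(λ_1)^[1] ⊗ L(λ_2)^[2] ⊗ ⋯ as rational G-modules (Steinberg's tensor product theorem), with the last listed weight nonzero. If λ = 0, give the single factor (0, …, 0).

Change of basis e → ω: c = M·v where v = (10077, 22690, -8791, 22482, 10185):
  c_1 = 8·10077 + (-4)·(22690) + (0)·(-8791) + 1·22482 + 0·10185 = 12338
  c_2 = 1·10077 + 0·22690 + (0)·(-8791) + 0·22482 + 0·10185 = 10077
  c_3 = (-2)·(10077) + 1·22690 + (0)·(-8791) + 0·22482 + 0·10185 = 2536
  c_4 = 2·10077 + (-1)·(22690) + (0)·(-8791) + 1·22482 + (-1)·(10185) = 9761
  c_5 = 0·10077 + 0·22690 + (-1)·(-8791) + 0·22482 + 0·10185 = 8791
Base-11 expansion of each c_i:
  c_1 = 12338 = 7·11^0 + 10·11^1 + 2·11^2 + 9·11^3
  c_2 = 10077 = 1·11^0 + 3·11^1 + 6·11^2 + 7·11^3
  c_3 = 2536 = 6·11^0 + 10·11^1 + 9·11^2 + 1·11^3
  c_4 = 9761 = 4·11^0 + 7·11^1 + 3·11^2 + 7·11^3
  c_5 = 8791 = 2·11^0 + 7·11^1 + 6·11^2 + 6·11^3
λ_0 = (7, 1, 6, 4, 2)
λ_1 = (10, 3, 10, 7, 7)
λ_2 = (2, 6, 9, 3, 6)
λ_3 = (9, 7, 1, 7, 6)

((7, 1, 6, 4, 2), (10, 3, 10, 7, 7), (2, 6, 9, 3, 6), (9, 7, 1, 7, 6))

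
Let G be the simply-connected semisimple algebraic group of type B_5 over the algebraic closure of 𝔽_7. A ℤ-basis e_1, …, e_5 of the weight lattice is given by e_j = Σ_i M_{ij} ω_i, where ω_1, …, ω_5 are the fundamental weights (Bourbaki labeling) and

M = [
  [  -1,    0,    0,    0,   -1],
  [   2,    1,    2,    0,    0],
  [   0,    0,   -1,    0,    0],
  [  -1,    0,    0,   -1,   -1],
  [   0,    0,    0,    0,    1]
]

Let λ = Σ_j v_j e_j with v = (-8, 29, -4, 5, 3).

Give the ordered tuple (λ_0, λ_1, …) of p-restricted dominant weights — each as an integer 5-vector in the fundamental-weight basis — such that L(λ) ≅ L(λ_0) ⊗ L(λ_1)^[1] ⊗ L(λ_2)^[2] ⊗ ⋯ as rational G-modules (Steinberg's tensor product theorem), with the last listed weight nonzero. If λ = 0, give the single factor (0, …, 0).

ω-coordinates c = M·v, v = (-8, 29, -4, 5, 3):
  c_1 = (-1)·(-8) + (0)·(29) + (0)·(-4) + (0)·(5) + (-1)·(3) = 5
  c_2 = (2)·(-8) + (1)·(29) + (2)·(-4) + (0)·(5) + (0)·(3) = 5
  c_3 = (0)·(-8) + (0)·(29) + (-1)·(-4) + (0)·(5) + (0)·(3) = 4
  c_4 = (-1)·(-8) + (0)·(29) + (0)·(-4) + (-1)·(5) + (-1)·(3) = 0
  c_5 = (0)·(-8) + (0)·(29) + (0)·(-4) + (0)·(5) + (1)·(3) = 3
Base-7 expansion of each c_i:
  c_1 = 5 = 5·7^0
  c_2 = 5 = 5·7^0
  c_3 = 4 = 4·7^0
  c_4 = 0
  c_5 = 3 = 3·7^0
p-restricted factor λ_0 = (5, 5, 4, 0, 3)

((5, 5, 4, 0, 3),)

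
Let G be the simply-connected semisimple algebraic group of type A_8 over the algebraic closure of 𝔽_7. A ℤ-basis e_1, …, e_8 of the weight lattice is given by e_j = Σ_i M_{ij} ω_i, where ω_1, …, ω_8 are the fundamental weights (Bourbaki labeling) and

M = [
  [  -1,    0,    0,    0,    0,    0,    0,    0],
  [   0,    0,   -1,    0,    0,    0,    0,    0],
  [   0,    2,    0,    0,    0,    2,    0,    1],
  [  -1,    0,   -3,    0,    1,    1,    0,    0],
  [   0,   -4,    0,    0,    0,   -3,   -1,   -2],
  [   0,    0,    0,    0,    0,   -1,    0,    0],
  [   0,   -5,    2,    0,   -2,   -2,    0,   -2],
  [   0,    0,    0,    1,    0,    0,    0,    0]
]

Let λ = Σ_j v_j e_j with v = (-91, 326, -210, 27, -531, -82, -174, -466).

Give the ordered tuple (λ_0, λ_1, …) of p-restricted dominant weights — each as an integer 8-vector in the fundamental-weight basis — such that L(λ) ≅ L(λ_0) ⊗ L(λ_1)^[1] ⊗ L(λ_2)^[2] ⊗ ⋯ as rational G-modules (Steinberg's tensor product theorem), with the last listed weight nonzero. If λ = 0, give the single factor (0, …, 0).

In the fundamental-weight basis, λ has coordinates c = M·v (v = (-91, 326, -210, 27, -531, -82, -174, -466)):
  c_1 = (-1)·(-91) + (0)·(326) + (0)·(-210) + (0)·(27) + (0)·(-531) + (0)·(-82) + (0)·(-174) + (0)·(-466) = 91
  c_2 = (0)·(-91) + (0)·(326) + (-1)·(-210) + (0)·(27) + (0)·(-531) + (0)·(-82) + (0)·(-174) + (0)·(-466) = 210
  c_3 = (0)·(-91) + (2)·(326) + (0)·(-210) + (0)·(27) + (0)·(-531) + (2)·(-82) + (0)·(-174) + (1)·(-466) = 22
  c_4 = (-1)·(-91) + (0)·(326) + (-3)·(-210) + (0)·(27) + (1)·(-531) + (1)·(-82) + (0)·(-174) + (0)·(-466) = 108
  c_5 = (0)·(-91) + (-4)·(326) + (0)·(-210) + (0)·(27) + (0)·(-531) + (-3)·(-82) + (-1)·(-174) + (-2)·(-466) = 48
  c_6 = (0)·(-91) + (0)·(326) + (0)·(-210) + (0)·(27) + (0)·(-531) + (-1)·(-82) + (0)·(-174) + (0)·(-466) = 82
  c_7 = (0)·(-91) + (-5)·(326) + (2)·(-210) + (0)·(27) + (-2)·(-531) + (-2)·(-82) + (0)·(-174) + (-2)·(-466) = 108
  c_8 = (0)·(-91) + (0)·(326) + (0)·(-210) + (1)·(27) + (0)·(-531) + (0)·(-82) + (0)·(-174) + (0)·(-466) = 27
Base-7 expansion of each c_i:
  c_1 = 91 = 0·7^0 + 6·7^1 + 1·7^2
  c_2 = 210 = 0·7^0 + 2·7^1 + 4·7^2
  c_3 = 22 = 1·7^0 + 3·7^1
  c_4 = 108 = 3·7^0 + 1·7^1 + 2·7^2
  c_5 = 48 = 6·7^0 + 6·7^1
  c_6 = 82 = 5·7^0 + 4·7^1 + 1·7^2
  c_7 = 108 = 3·7^0 + 1·7^1 + 2·7^2
  c_8 = 27 = 6·7^0 + 3·7^1
p-restricted factor λ_0 = (0, 0, 1, 3, 6, 5, 3, 6)
p-restricted factor λ_1 = (6, 2, 3, 1, 6, 4, 1, 3)
p-restricted factor λ_2 = (1, 4, 0, 2, 0, 1, 2, 0)

((0, 0, 1, 3, 6, 5, 3, 6), (6, 2, 3, 1, 6, 4, 1, 3), (1, 4, 0, 2, 0, 1, 2, 0))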